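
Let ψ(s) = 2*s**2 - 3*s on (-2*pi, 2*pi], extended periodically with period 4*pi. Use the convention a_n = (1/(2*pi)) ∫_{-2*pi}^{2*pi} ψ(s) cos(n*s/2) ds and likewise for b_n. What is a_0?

16*pi**2/3

a_0 = (1/(2*pi)) ∫_{-2*pi}^{2*pi} ψ(s) ds = (1/(2*pi)) · (32*pi**3/3) = 16*pi**2/3.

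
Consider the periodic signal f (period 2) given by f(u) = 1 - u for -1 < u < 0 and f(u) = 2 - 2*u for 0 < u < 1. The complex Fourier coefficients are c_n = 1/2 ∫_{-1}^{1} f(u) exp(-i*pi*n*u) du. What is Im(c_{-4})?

3/(8*pi)

Since f is real-valued, Im(c_{-4}) = -1/2 ∫_{-1}^{1} f(u) sin(-4*pi*u) du = b_{4}/2.
Split the integral at the breakpoints.
Integrating by parts (boundary term plus one more integral), an antiderivative of (1 - u) sin(-4*pi*u) is -u*cos(4*pi*u)/(4*pi) + sin(4*pi*u)/(16*pi**2) + cos(4*pi*u)/(4*pi); evaluating from -1 to 0: ∫_{-1}^{0} (1 - u) sin(-4*pi*u) du = (1/(4*pi)) - (1/(2*pi)) = -1/(4*pi).
Integrating by parts (boundary term plus one more integral), an antiderivative of (2 - 2*u) sin(-4*pi*u) is -u*cos(4*pi*u)/(2*pi) + sin(4*pi*u)/(8*pi**2) + cos(4*pi*u)/(2*pi); evaluating from 0 to 1: ∫_{0}^{1} (2 - 2*u) sin(-4*pi*u) du = (0) - (1/(2*pi)) = -1/(2*pi).
So ∫_{-1}^{1} f(u) sin(-4*pi*u) du = -3/(4*pi).
Hence Im(c_{-4}) = (-1/2)·(-3/(4*pi)) = 3/(8*pi).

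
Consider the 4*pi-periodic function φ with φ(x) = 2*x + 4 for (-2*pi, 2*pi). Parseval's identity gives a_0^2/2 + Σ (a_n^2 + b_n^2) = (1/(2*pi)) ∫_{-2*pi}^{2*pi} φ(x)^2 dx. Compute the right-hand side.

32 + 32*pi**2/3

(1/(2*pi)) ∫_{-2*pi}^{2*pi} φ(x)^2 dx = (1/(2*pi)) · (64*pi*(3 + pi**2)/3) = 32 + 32*pi**2/3.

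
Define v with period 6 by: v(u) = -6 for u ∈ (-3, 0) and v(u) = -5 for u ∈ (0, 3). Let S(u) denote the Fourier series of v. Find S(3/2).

-5

v is continuous at u = 3/2 with value -5, so the series converges to -5 there.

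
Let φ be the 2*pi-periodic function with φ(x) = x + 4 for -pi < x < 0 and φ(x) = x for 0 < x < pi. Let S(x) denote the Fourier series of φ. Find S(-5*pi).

2

x = -5*pi differs from x = -pi by -2 full period(s), and the series is 2*pi-periodic.
At x = -pi the one-sided limits are φ(-pi^-) = pi and φ(-pi^+) = 4 - pi.
By Dirichlet's theorem the series converges to their average, [(pi) + (4 - pi)]/2 = 2.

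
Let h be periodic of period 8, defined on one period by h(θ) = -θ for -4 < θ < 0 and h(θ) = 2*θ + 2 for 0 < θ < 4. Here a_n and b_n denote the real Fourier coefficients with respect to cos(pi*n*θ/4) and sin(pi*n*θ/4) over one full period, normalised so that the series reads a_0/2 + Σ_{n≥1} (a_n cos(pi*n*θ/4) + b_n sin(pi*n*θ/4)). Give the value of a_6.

a_6 = 1/4 ∫_{-4}^{4} h(θ) cos(3*pi*θ/2) dθ.
Split the integral at the breakpoints.
Integrating by parts (boundary term plus one more integral), an antiderivative of (-θ) cos(3*pi*θ/2) is -2*θ*sin(3*pi*θ/2)/(3*pi) - 4*cos(3*pi*θ/2)/(9*pi**2); evaluating from -4 to 0: ∫_{-4}^{0} (-θ) cos(3*pi*θ/2) dθ = (-4/(9*pi**2)) - (-4/(9*pi**2)) = 0.
Integrating by parts (boundary term plus one more integral), an antiderivative of (2*θ + 2) cos(3*pi*θ/2) is 4*θ*sin(3*pi*θ/2)/(3*pi) + 4*sin(3*pi*θ/2)/(3*pi) + 8*cos(3*pi*θ/2)/(9*pi**2); evaluating from 0 to 4: ∫_{0}^{4} (2*θ + 2) cos(3*pi*θ/2) dθ = (8/(9*pi**2)) - (8/(9*pi**2)) = 0.
Summing the pieces and multiplying by (1/4) gives a_6 = 0.

0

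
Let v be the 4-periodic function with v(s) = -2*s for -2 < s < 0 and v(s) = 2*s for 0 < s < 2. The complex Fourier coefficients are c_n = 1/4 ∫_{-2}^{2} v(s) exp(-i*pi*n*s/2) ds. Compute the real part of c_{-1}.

-8/pi**2

Since v is real-valued, Re(c_{-1}) = 1/4 ∫_{-2}^{2} v(s) cos(-pi*s/2) ds = a_{1}/2.
v is even and cos(-pi*s/2) is even, so the integrand is even: ∫_{-2}^{2} v(s) cos(-pi*s/2) ds = 2∫_0^{2} v(s) cos(-pi*s/2) ds.
Integrating by parts (boundary term plus one more integral), an antiderivative of (2*s) cos(-pi*s/2) is 4*s*sin(pi*s/2)/pi + 8*cos(pi*s/2)/pi**2; evaluating from 0 to 2: ∫_{0}^{2} (2*s) cos(-pi*s/2) ds = (-8/pi**2) - (8/pi**2) = -16/pi**2.
So ∫_{-2}^{2} v(s) cos(-pi*s/2) ds = -32/pi**2.
Hence Re(c_{-1}) = (1/4)·(-32/pi**2) = -8/pi**2.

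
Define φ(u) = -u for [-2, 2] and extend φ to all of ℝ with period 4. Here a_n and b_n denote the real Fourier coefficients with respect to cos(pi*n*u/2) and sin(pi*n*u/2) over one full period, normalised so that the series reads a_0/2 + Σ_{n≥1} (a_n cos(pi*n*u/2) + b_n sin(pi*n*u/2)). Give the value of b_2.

2/pi

b_2 = 1/2 ∫_{-2}^{2} φ(u) sin(pi*u) du.
φ is odd and sin(pi*u) is odd, so the integrand is even and b_2 = ∫_0^{2} φ(u) sin(pi*u) du.
Integrating by parts (boundary term plus one more integral), an antiderivative of (-u) sin(pi*u) is u*cos(pi*u)/pi - sin(pi*u)/pi**2; evaluating from 0 to 2: ∫_{0}^{2} (-u) sin(pi*u) du = (2/pi) - (0) = 2/pi.
Hence b_2 = 2/pi.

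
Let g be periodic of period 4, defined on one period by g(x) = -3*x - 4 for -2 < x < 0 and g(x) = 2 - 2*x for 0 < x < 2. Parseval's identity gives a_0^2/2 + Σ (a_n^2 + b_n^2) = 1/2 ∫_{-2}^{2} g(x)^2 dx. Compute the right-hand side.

16/3

1/2 ∫_{-2}^{2} g(x)^2 dx = 1/2 · (32/3) = 16/3.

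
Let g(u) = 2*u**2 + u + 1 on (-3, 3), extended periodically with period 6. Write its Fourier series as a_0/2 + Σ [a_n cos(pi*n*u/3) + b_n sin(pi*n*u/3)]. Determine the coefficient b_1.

6/pi

b_1 = 1/3 ∫_{-3}^{3} g(u) sin(pi*u/3) du.
Integrating by parts twice (tabular method), an antiderivative of (2*u**2 + u + 1) sin(pi*u/3) is -6*u**2*cos(pi*u/3)/pi + 36*u*sin(pi*u/3)/pi**2 - 3*u*cos(pi*u/3)/pi + 9*sin(pi*u/3)/pi**2 - 3*cos(pi*u/3)/pi + 108*cos(pi*u/3)/pi**3; evaluating from -3 to 3: ∫_{-3}^{3} (2*u**2 + u + 1) sin(pi*u/3) du = (-108/pi**3 + 66/pi) - (-108/pi**3 + 48/pi) = 18/pi.
Hence b_1 = (1/3)·(18/pi) = 6/pi.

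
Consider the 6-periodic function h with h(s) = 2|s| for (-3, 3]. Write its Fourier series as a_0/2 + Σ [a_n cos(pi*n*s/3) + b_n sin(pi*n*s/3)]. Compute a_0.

a_0 = 1/3 ∫_{-3}^{3} h(s) ds = 1/3 · (18) = 6.

6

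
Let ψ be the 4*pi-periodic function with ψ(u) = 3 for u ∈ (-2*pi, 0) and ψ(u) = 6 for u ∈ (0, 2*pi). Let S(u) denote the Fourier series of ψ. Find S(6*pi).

u = 6*pi differs from u = 2*pi by 1 full period(s), and the series is 4*pi-periodic.
At u = 2*pi the one-sided limits are ψ(2*pi^-) = 6 and ψ(2*pi^+) = 3.
By Dirichlet's theorem the series converges to their average, [(6) + (3)]/2 = 9/2.

9/2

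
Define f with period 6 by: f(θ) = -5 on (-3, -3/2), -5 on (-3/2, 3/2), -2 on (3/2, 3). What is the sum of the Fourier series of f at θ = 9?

-7/2

θ = 9 differs from θ = -3 by 2 full period(s), and the series is 6-periodic.
At θ = -3 the one-sided limits are f(-3^-) = -2 and f(-3^+) = -5.
By Dirichlet's theorem the series converges to their average, [(-2) + (-5)]/2 = -7/2.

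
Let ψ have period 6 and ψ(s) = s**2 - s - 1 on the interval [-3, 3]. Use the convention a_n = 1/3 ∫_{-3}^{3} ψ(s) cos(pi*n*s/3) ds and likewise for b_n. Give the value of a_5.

-36/(25*pi**2)

a_5 = 1/3 ∫_{-3}^{3} ψ(s) cos(5*pi*s/3) ds.
Integrating by parts twice (tabular method), an antiderivative of (s**2 - s - 1) cos(5*pi*s/3) is 3*s**2*sin(5*pi*s/3)/(5*pi) - 3*s*sin(5*pi*s/3)/(5*pi) + 18*s*cos(5*pi*s/3)/(25*pi**2) - 3*sin(5*pi*s/3)/(5*pi) - 54*sin(5*pi*s/3)/(125*pi**3) - 9*cos(5*pi*s/3)/(25*pi**2); evaluating from -3 to 3: ∫_{-3}^{3} (s**2 - s - 1) cos(5*pi*s/3) ds = (-9/(5*pi**2)) - (63/(25*pi**2)) = -108/(25*pi**2).
Hence a_5 = (1/3)·(-108/(25*pi**2)) = -36/(25*pi**2).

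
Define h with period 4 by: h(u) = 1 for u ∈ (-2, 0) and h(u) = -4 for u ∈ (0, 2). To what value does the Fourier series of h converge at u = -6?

-3/2

u = -6 differs from u = -2 by -1 full period(s), and the series is 4-periodic.
At u = -2 the one-sided limits are h(-2^-) = -4 and h(-2^+) = 1.
By Dirichlet's theorem the series converges to their average, [(-4) + (1)]/2 = -3/2.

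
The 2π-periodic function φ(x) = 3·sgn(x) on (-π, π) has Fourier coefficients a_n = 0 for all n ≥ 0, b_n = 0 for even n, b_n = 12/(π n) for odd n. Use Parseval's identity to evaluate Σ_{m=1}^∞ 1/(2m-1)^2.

Parseval: Σ b_n^2 = (1/π) ∫_{-π}^{π} φ(x)^2 dx = 18.
Only odd n contribute, with b_n^2 = 144/(π^2 n^2), so Σ_{m≥1} 1/(2m-1)^2 = π^2·(18)/144 = pi**2/8.

pi**2/8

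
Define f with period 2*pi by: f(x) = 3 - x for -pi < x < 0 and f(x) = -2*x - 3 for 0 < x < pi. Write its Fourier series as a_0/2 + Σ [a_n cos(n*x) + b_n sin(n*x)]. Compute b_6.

1/2

b_6 = 1/pi ∫_{-pi}^{pi} f(x) sin(6*x) dx.
Split the integral at the breakpoints.
Integrating by parts (boundary term plus one more integral), an antiderivative of (3 - x) sin(6*x) is x*cos(6*x)/6 - sin(6*x)/36 - cos(6*x)/2; evaluating from -pi to 0: ∫_{-pi}^{0} (3 - x) sin(6*x) dx = (-1/2) - (-pi/6 - 1/2) = pi/6.
Integrating by parts (boundary term plus one more integral), an antiderivative of (-2*x - 3) sin(6*x) is x*cos(6*x)/3 - sin(6*x)/18 + cos(6*x)/2; evaluating from 0 to pi: ∫_{0}^{pi} (-2*x - 3) sin(6*x) dx = (1/2 + pi/3) - (1/2) = pi/3.
Summing the pieces and multiplying by (1/pi) gives b_6 = 1/2.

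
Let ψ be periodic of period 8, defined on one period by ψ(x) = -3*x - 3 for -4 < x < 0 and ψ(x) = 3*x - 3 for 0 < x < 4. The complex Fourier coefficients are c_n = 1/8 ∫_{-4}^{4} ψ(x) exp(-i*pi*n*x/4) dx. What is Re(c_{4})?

0

Since ψ is real-valued, Re(c_{4}) = 1/8 ∫_{-4}^{4} ψ(x) cos(pi*x) dx = a_{4}/2.
ψ is even and cos(pi*x) is even, so the integrand is even: ∫_{-4}^{4} ψ(x) cos(pi*x) dx = 2∫_0^{4} ψ(x) cos(pi*x) dx.
Integrating by parts (boundary term plus one more integral), an antiderivative of (3*x - 3) cos(pi*x) is 3*x*sin(pi*x)/pi - 3*sin(pi*x)/pi + 3*cos(pi*x)/pi**2; evaluating from 0 to 4: ∫_{0}^{4} (3*x - 3) cos(pi*x) dx = (3/pi**2) - (3/pi**2) = 0.
So ∫_{-4}^{4} ψ(x) cos(pi*x) dx = 0.
Hence Re(c_{4}) = (1/8)·(0) = 0.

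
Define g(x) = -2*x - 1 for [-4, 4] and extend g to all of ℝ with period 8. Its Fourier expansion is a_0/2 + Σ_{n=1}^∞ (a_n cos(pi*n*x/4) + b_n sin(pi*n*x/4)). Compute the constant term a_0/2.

a_0 = 1/4 ∫_{-4}^{4} g(x) dx = 1/4 · (-8) = -2.
So the constant term a_0/2 = -1.

-1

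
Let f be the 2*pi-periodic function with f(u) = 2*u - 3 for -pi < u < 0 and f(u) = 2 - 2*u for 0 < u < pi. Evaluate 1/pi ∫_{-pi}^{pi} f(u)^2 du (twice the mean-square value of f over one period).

1/pi ∫_{-pi}^{pi} f(u)^2 du = 1/pi · (pi*(6*pi + 39 + 8*pi**2)/3) = 2*pi + 13 + 8*pi**2/3.

2*pi + 13 + 8*pi**2/3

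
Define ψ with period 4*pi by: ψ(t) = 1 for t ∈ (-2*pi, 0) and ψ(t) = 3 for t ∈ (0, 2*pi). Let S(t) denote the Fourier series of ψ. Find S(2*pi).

2

At t = 2*pi the one-sided limits are ψ(2*pi^-) = 3 and ψ(2*pi^+) = 1.
By Dirichlet's theorem the series converges to their average, [(3) + (1)]/2 = 2.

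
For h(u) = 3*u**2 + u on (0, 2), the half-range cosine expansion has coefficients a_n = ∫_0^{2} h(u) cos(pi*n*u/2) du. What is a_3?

-56/(9*pi**2)

a_3 = ∫_0^{2} (3*u**2 + u) cos(3*pi*u/2) du.
Integrating by parts twice (tabular method), an antiderivative of (3*u**2 + u) cos(3*pi*u/2) is 2*u**2*sin(3*pi*u/2)/pi + 2*u*sin(3*pi*u/2)/(3*pi) + 8*u*cos(3*pi*u/2)/(3*pi**2) - 16*sin(3*pi*u/2)/(9*pi**3) + 4*cos(3*pi*u/2)/(9*pi**2); evaluating from 0 to 2: ∫_{0}^{2} (3*u**2 + u) cos(3*pi*u/2) du = (-52/(9*pi**2)) - (4/(9*pi**2)) = -56/(9*pi**2).
Hence a_3 = -56/(9*pi**2).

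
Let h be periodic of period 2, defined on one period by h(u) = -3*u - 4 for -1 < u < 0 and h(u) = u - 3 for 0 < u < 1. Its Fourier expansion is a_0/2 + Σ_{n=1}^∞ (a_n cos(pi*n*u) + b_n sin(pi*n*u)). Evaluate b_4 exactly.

1/(2*pi)

b_4 = ∫_{-1}^{1} h(u) sin(4*pi*u) du.
Split the integral at the breakpoints.
Integrating by parts (boundary term plus one more integral), an antiderivative of (-3*u - 4) sin(4*pi*u) is 3*u*cos(4*pi*u)/(4*pi) - 3*sin(4*pi*u)/(16*pi**2) + cos(4*pi*u)/pi; evaluating from -1 to 0: ∫_{-1}^{0} (-3*u - 4) sin(4*pi*u) du = (1/pi) - (1/(4*pi)) = 3/(4*pi).
Integrating by parts (boundary term plus one more integral), an antiderivative of (u - 3) sin(4*pi*u) is -u*cos(4*pi*u)/(4*pi) + sin(4*pi*u)/(16*pi**2) + 3*cos(4*pi*u)/(4*pi); evaluating from 0 to 1: ∫_{0}^{1} (u - 3) sin(4*pi*u) du = (1/(2*pi)) - (3/(4*pi)) = -1/(4*pi).
Summing the pieces gives b_4 = 1/(2*pi).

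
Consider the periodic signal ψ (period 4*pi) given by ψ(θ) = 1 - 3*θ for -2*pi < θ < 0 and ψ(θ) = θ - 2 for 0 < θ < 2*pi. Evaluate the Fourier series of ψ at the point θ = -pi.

ψ is continuous at θ = -pi with value 1 + 3*pi, so the series converges to 1 + 3*pi there.

1 + 3*pi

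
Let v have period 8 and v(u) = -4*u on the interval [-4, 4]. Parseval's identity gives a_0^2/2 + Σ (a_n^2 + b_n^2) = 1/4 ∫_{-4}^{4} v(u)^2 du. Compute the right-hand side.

1/4 ∫_{-4}^{4} v(u)^2 du = 1/4 · (2048/3) = 512/3.

512/3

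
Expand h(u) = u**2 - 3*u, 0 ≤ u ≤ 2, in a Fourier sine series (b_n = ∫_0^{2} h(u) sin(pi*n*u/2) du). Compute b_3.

4*(-9*pi**2 - 8)/(27*pi**3)

b_3 = ∫_0^{2} (u**2 - 3*u) sin(3*pi*u/2) du.
Integrating by parts twice (tabular method), an antiderivative of (u**2 - 3*u) sin(3*pi*u/2) is -2*u**2*cos(3*pi*u/2)/(3*pi) + 8*u*sin(3*pi*u/2)/(9*pi**2) + 2*u*cos(3*pi*u/2)/pi - 4*sin(3*pi*u/2)/(3*pi**2) + 16*cos(3*pi*u/2)/(27*pi**3); evaluating from 0 to 2: ∫_{0}^{2} (u**2 - 3*u) sin(3*pi*u/2) du = (4*(-9*pi**2 - 4)/(27*pi**3)) - (16/(27*pi**3)) = 4*(-9*pi**2 - 8)/(27*pi**3).
Hence b_3 = 4*(-9*pi**2 - 8)/(27*pi**3).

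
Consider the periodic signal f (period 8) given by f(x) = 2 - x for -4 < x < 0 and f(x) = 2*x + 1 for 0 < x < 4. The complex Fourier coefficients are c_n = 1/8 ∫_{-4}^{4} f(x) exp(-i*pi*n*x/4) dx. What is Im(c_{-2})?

Since f is real-valued, Im(c_{-2}) = -1/8 ∫_{-4}^{4} f(x) sin(-pi*x/2) dx = b_{2}/2.
Split the integral at the breakpoints.
Integrating by parts (boundary term plus one more integral), an antiderivative of (2 - x) sin(-pi*x/2) is -2*x*cos(pi*x/2)/pi + 4*sin(pi*x/2)/pi**2 + 4*cos(pi*x/2)/pi; evaluating from -4 to 0: ∫_{-4}^{0} (2 - x) sin(-pi*x/2) dx = (4/pi) - (12/pi) = -8/pi.
Integrating by parts (boundary term plus one more integral), an antiderivative of (2*x + 1) sin(-pi*x/2) is 4*x*cos(pi*x/2)/pi - 8*sin(pi*x/2)/pi**2 + 2*cos(pi*x/2)/pi; evaluating from 0 to 4: ∫_{0}^{4} (2*x + 1) sin(-pi*x/2) dx = (18/pi) - (2/pi) = 16/pi.
So ∫_{-4}^{4} f(x) sin(-pi*x/2) dx = 8/pi.
Hence Im(c_{-2}) = (-1/8)·(8/pi) = -1/pi.

-1/pi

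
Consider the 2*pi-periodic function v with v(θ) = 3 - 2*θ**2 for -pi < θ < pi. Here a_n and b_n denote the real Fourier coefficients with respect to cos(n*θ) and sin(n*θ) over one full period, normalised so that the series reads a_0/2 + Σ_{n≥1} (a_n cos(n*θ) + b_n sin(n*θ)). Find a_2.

a_2 = 1/pi ∫_{-pi}^{pi} v(θ) cos(2*θ) dθ.
v is even and cos(2*θ) is even, so the integrand is even and a_2 = 2/pi ∫_0^{pi} v(θ) cos(2*θ) dθ.
Integrating by parts twice (tabular method), an antiderivative of (3 - 2*θ**2) cos(2*θ) is -θ**2*sin(2*θ) - θ*cos(2*θ) + 2*sin(2*θ); evaluating from 0 to pi: ∫_{0}^{pi} (3 - 2*θ**2) cos(2*θ) dθ = (-pi) - (0) = -pi.
Hence a_2 = (2/pi)·(-pi) = -2.

-2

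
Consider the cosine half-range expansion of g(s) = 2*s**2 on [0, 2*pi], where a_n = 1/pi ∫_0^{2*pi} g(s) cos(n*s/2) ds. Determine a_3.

-32/9

a_3 = 1/pi ∫_0^{2*pi} (2*s**2) cos(3*s/2) ds.
Integrating by parts twice (tabular method), an antiderivative of (2*s**2) cos(3*s/2) is 4*s**2*sin(3*s/2)/3 + 16*s*cos(3*s/2)/9 - 32*sin(3*s/2)/27; evaluating from 0 to 2*pi: ∫_{0}^{2*pi} (2*s**2) cos(3*s/2) ds = (-32*pi/9) - (0) = -32*pi/9.
Hence a_3 = (1/pi)·(-32*pi/9) = -32/9.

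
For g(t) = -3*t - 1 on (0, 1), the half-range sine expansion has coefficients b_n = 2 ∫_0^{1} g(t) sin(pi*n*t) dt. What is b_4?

b_4 = 2 ∫_0^{1} (-3*t - 1) sin(4*pi*t) dt.
Integrating by parts (boundary term plus one more integral), an antiderivative of (-3*t - 1) sin(4*pi*t) is 3*t*cos(4*pi*t)/(4*pi) - 3*sin(4*pi*t)/(16*pi**2) + cos(4*pi*t)/(4*pi); evaluating from 0 to 1: ∫_{0}^{1} (-3*t - 1) sin(4*pi*t) dt = (1/pi) - (1/(4*pi)) = 3/(4*pi).
Hence b_4 = 2·(3/(4*pi)) = 3/(2*pi).

3/(2*pi)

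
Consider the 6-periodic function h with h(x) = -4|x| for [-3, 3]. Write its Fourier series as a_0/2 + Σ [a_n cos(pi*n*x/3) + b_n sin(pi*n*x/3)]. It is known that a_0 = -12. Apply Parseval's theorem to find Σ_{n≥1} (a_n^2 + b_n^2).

24

Parseval: a_0^2/2 + Σ_{n≥1} (a_n^2+b_n^2) = 1/3 ∫_{-3}^{3} h(x)^2 dx = 96.
Subtract a_0^2/2 = 72: Σ (a_n^2+b_n^2) = 24.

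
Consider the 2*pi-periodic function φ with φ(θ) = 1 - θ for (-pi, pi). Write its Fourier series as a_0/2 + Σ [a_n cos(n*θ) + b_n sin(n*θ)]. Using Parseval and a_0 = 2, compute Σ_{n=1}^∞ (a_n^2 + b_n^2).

Parseval: a_0^2/2 + Σ_{n≥1} (a_n^2+b_n^2) = 1/pi ∫_{-pi}^{pi} φ(θ)^2 dθ = 2 + 2*pi**2/3.
Subtract a_0^2/2 = 2: Σ (a_n^2+b_n^2) = 2*pi**2/3.

2*pi**2/3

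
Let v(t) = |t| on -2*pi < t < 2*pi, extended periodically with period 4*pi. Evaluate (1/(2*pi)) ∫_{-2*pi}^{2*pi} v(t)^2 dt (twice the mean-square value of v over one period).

(1/(2*pi)) ∫_{-2*pi}^{2*pi} v(t)^2 dt = (1/(2*pi)) · (16*pi**3/3) = 8*pi**2/3.

8*pi**2/3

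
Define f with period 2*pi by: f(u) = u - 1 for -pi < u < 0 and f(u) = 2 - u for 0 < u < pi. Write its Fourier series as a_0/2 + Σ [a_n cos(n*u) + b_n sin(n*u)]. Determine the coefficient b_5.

6/(5*pi)

b_5 = 1/pi ∫_{-pi}^{pi} f(u) sin(5*u) du.
Split the integral at the breakpoints.
Integrating by parts (boundary term plus one more integral), an antiderivative of (u - 1) sin(5*u) is -u*cos(5*u)/5 + sin(5*u)/25 + cos(5*u)/5; evaluating from -pi to 0: ∫_{-pi}^{0} (u - 1) sin(5*u) du = (1/5) - (-pi/5 - 1/5) = 2/5 + pi/5.
Integrating by parts (boundary term plus one more integral), an antiderivative of (2 - u) sin(5*u) is u*cos(5*u)/5 - sin(5*u)/25 - 2*cos(5*u)/5; evaluating from 0 to pi: ∫_{0}^{pi} (2 - u) sin(5*u) du = (2/5 - pi/5) - (-2/5) = 4/5 - pi/5.
Summing the pieces and multiplying by (1/pi) gives b_5 = 6/(5*pi).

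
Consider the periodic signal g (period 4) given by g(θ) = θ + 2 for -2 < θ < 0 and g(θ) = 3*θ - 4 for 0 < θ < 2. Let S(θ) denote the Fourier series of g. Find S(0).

-1

At θ = 0 the one-sided limits are g(0^-) = 2 and g(0^+) = -4.
By Dirichlet's theorem the series converges to their average, [(2) + (-4)]/2 = -1.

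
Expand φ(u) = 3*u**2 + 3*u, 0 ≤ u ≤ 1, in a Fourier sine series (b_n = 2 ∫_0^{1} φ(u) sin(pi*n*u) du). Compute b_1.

b_1 = 2 ∫_0^{1} (3*u**2 + 3*u) sin(pi*u) du.
Integrating by parts twice (tabular method), an antiderivative of (3*u**2 + 3*u) sin(pi*u) is -3*u**2*cos(pi*u)/pi + 6*u*sin(pi*u)/pi**2 - 3*u*cos(pi*u)/pi + 3*sin(pi*u)/pi**2 + 6*cos(pi*u)/pi**3; evaluating from 0 to 1: ∫_{0}^{1} (3*u**2 + 3*u) sin(pi*u) du = (-6/pi**3 + 6/pi) - (6/pi**3) = -12/pi**3 + 6/pi.
Hence b_1 = 2·(-12/pi**3 + 6/pi) = -24/pi**3 + 12/pi.

-24/pi**3 + 12/pi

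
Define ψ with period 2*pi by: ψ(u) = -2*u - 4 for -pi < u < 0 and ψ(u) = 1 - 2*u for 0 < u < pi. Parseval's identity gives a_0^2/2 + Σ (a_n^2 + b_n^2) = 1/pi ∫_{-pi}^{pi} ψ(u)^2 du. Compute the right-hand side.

-10*pi + 17 + 8*pi**2/3

1/pi ∫_{-pi}^{pi} ψ(u)^2 du = 1/pi · (pi*(-30*pi + 51 + 8*pi**2)/3) = -10*pi + 17 + 8*pi**2/3.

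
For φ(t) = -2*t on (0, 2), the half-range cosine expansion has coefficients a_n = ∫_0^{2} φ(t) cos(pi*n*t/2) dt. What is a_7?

16/(49*pi**2)

a_7 = ∫_0^{2} (-2*t) cos(7*pi*t/2) dt.
Integrating by parts (boundary term plus one more integral), an antiderivative of (-2*t) cos(7*pi*t/2) is -4*t*sin(7*pi*t/2)/(7*pi) - 8*cos(7*pi*t/2)/(49*pi**2); evaluating from 0 to 2: ∫_{0}^{2} (-2*t) cos(7*pi*t/2) dt = (8/(49*pi**2)) - (-8/(49*pi**2)) = 16/(49*pi**2).
Hence a_7 = 16/(49*pi**2).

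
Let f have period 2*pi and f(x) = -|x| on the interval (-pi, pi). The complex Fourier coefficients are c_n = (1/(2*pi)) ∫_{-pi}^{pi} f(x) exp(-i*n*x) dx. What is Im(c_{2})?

0

Since f is real-valued, Im(c_{2}) = -(1/(2*pi)) ∫_{-pi}^{pi} f(x) sin(2*x) dx = -b_{2}/2.
(f is even, so the integrand is odd over a symmetric interval and the integral vanishes.)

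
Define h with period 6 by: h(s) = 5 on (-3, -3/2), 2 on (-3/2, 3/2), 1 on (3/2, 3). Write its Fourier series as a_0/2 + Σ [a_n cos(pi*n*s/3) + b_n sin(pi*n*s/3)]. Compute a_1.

a_1 = 1/3 ∫_{-3}^{3} h(s) cos(pi*s/3) ds.
Split the integral at the breakpoints.
Directly, an antiderivative of (5) cos(pi*s/3) is 15*sin(pi*s/3)/pi; evaluating from -3 to -3/2: ∫_{-3}^{-3/2} (5) cos(pi*s/3) ds = (-15/pi) - (0) = -15/pi.
Directly, an antiderivative of (2) cos(pi*s/3) is 6*sin(pi*s/3)/pi; evaluating from -3/2 to 3/2: ∫_{-3/2}^{3/2} (2) cos(pi*s/3) ds = (6/pi) - (-6/pi) = 12/pi.
Directly, an antiderivative of (1) cos(pi*s/3) is 3*sin(pi*s/3)/pi; evaluating from 3/2 to 3: ∫_{3/2}^{3} (1) cos(pi*s/3) ds = (0) - (3/pi) = -3/pi.
Summing the pieces and multiplying by (1/3) gives a_1 = -2/pi.

-2/pi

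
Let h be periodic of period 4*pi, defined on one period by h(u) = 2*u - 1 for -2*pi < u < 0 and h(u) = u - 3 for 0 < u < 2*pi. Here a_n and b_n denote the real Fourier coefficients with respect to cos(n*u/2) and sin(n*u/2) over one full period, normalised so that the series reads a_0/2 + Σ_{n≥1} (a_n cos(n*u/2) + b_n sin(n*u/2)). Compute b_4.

b_4 = (1/(2*pi)) ∫_{-2*pi}^{2*pi} h(u) sin(2*u) du.
Split the integral at the breakpoints.
Integrating by parts (boundary term plus one more integral), an antiderivative of (2*u - 1) sin(2*u) is -u*cos(2*u) + sin(2*u)/2 + cos(2*u)/2; evaluating from -2*pi to 0: ∫_{-2*pi}^{0} (2*u - 1) sin(2*u) du = (1/2) - (1/2 + 2*pi) = -2*pi.
Integrating by parts (boundary term plus one more integral), an antiderivative of (u - 3) sin(2*u) is -u*cos(2*u)/2 + sin(2*u)/4 + 3*cos(2*u)/2; evaluating from 0 to 2*pi: ∫_{0}^{2*pi} (u - 3) sin(2*u) du = (3/2 - pi) - (3/2) = -pi.
Summing the pieces and multiplying by (1/(2*pi)) gives b_4 = -3/2.

-3/2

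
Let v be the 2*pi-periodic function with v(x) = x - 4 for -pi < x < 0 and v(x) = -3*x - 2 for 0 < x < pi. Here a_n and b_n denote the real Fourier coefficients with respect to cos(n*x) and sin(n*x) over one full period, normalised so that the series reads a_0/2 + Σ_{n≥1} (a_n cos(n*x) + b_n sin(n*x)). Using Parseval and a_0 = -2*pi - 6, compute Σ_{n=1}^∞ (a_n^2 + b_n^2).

Parseval: a_0^2/2 + Σ_{n≥1} (a_n^2+b_n^2) = 1/pi ∫_{-pi}^{pi} v(x)^2 dx = 20 + 10*pi + 10*pi**2/3.
Subtract a_0^2/2 = 2*(3 + pi)**2: Σ (a_n^2+b_n^2) = -2*pi + 2 + 4*pi**2/3.

-2*pi + 2 + 4*pi**2/3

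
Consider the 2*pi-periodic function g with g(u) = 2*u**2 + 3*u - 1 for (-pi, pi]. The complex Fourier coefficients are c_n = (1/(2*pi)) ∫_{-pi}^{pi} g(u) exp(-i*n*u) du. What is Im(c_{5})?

-3/5

Since g is real-valued, Im(c_{5}) = -(1/(2*pi)) ∫_{-pi}^{pi} g(u) sin(5*u) du = -b_{5}/2.
Integrating by parts twice (tabular method), an antiderivative of (2*u**2 + 3*u - 1) sin(5*u) is -2*u**2*cos(5*u)/5 + 4*u*sin(5*u)/25 - 3*u*cos(5*u)/5 + 3*sin(5*u)/25 + 29*cos(5*u)/125; evaluating from -pi to pi: ∫_{-pi}^{pi} (2*u**2 + 3*u - 1) sin(5*u) du = (-29/125 + 3*pi/5 + 2*pi**2/5) - (-3*pi/5 - 29/125 + 2*pi**2/5) = 6*pi/5.
Hence Im(c_{5}) = (-1/(2*pi))·(6*pi/5) = -3/5.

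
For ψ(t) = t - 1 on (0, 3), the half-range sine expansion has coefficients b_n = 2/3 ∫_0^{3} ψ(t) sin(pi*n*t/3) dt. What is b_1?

b_1 = 2/3 ∫_0^{3} (t - 1) sin(pi*t/3) dt.
Integrating by parts (boundary term plus one more integral), an antiderivative of (t - 1) sin(pi*t/3) is -3*t*cos(pi*t/3)/pi + 9*sin(pi*t/3)/pi**2 + 3*cos(pi*t/3)/pi; evaluating from 0 to 3: ∫_{0}^{3} (t - 1) sin(pi*t/3) dt = (6/pi) - (3/pi) = 3/pi.
Hence b_1 = (2/3)·(3/pi) = 2/pi.

2/pi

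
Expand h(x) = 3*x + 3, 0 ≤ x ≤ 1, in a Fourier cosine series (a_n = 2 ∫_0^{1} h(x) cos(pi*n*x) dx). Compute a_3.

-4/(3*pi**2)

a_3 = 2 ∫_0^{1} (3*x + 3) cos(3*pi*x) dx.
Integrating by parts (boundary term plus one more integral), an antiderivative of (3*x + 3) cos(3*pi*x) is x*sin(3*pi*x)/pi + sin(3*pi*x)/pi + cos(3*pi*x)/(3*pi**2); evaluating from 0 to 1: ∫_{0}^{1} (3*x + 3) cos(3*pi*x) dx = (-1/(3*pi**2)) - (1/(3*pi**2)) = -2/(3*pi**2).
Hence a_3 = 2·(-2/(3*pi**2)) = -4/(3*pi**2).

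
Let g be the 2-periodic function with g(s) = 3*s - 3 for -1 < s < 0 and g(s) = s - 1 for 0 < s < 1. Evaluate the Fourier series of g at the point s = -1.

-3

At s = -1 the one-sided limits are g(-1^-) = 0 and g(-1^+) = -6.
By Dirichlet's theorem the series converges to their average, [(0) + (-6)]/2 = -3.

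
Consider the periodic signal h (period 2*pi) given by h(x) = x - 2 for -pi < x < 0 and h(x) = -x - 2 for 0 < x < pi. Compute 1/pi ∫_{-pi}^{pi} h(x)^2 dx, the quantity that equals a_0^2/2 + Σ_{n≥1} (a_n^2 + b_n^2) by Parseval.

2*pi**2/3 + 8 + 4*pi

1/pi ∫_{-pi}^{pi} h(x)^2 dx = 1/pi · (2*pi*(pi**2 + 12 + 6*pi)/3) = 2*pi**2/3 + 8 + 4*pi.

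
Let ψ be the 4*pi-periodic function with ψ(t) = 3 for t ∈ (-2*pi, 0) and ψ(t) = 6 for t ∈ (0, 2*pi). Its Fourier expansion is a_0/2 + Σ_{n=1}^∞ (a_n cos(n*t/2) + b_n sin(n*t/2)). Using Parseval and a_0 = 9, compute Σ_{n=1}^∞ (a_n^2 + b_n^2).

Parseval: a_0^2/2 + Σ_{n≥1} (a_n^2+b_n^2) = (1/(2*pi)) ∫_{-2*pi}^{2*pi} ψ(t)^2 dt = 45.
Subtract a_0^2/2 = 81/2: Σ (a_n^2+b_n^2) = 9/2.

9/2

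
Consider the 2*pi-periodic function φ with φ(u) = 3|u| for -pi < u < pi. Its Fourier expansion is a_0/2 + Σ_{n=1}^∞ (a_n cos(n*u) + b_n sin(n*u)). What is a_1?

-12/pi

a_1 = 1/pi ∫_{-pi}^{pi} φ(u) cos(u) du.
φ is even and cos(u) is even, so the integrand is even and a_1 = 2/pi ∫_0^{pi} φ(u) cos(u) du.
Integrating by parts (boundary term plus one more integral), an antiderivative of (3*u) cos(u) is 3*u*sin(u) + 3*cos(u); evaluating from 0 to pi: ∫_{0}^{pi} (3*u) cos(u) du = (-3) - (3) = -6.
Hence a_1 = (2/pi)·(-6) = -12/pi.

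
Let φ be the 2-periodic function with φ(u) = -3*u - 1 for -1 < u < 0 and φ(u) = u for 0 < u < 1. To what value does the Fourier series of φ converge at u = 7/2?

1/2

u = 7/2 differs from u = -1/2 by 2 full period(s), and the series is 2-periodic.
φ is continuous at u = -1/2 with value 1/2, so the series converges to 1/2 there.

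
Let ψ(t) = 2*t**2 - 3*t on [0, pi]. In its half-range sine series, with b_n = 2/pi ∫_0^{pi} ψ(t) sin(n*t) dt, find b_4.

b_4 = 2/pi ∫_0^{pi} (2*t**2 - 3*t) sin(4*t) dt.
Integrating by parts twice (tabular method), an antiderivative of (2*t**2 - 3*t) sin(4*t) is -t**2*cos(4*t)/2 + t*sin(4*t)/4 + 3*t*cos(4*t)/4 - 3*sin(4*t)/16 + cos(4*t)/16; evaluating from 0 to pi: ∫_{0}^{pi} (2*t**2 - 3*t) sin(4*t) dt = (-pi**2/2 + 1/16 + 3*pi/4) - (1/16) = pi*(3 - 2*pi)/4.
Hence b_4 = (2/pi)·(pi*(3 - 2*pi)/4) = 3/2 - pi.

3/2 - pi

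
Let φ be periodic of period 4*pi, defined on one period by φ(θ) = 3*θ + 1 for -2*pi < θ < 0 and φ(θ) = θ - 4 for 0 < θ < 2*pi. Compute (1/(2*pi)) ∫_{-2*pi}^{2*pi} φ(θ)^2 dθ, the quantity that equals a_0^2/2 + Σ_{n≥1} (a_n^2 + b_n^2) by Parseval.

-14*pi + 17 + 40*pi**2/3

(1/(2*pi)) ∫_{-2*pi}^{2*pi} φ(θ)^2 dθ = (1/(2*pi)) · (2*pi*(-42*pi + 51 + 40*pi**2)/3) = -14*pi + 17 + 40*pi**2/3.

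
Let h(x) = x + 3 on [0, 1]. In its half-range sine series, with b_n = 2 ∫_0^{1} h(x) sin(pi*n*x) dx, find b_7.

b_7 = 2 ∫_0^{1} (x + 3) sin(7*pi*x) dx.
Integrating by parts (boundary term plus one more integral), an antiderivative of (x + 3) sin(7*pi*x) is -x*cos(7*pi*x)/(7*pi) + sin(7*pi*x)/(49*pi**2) - 3*cos(7*pi*x)/(7*pi); evaluating from 0 to 1: ∫_{0}^{1} (x + 3) sin(7*pi*x) dx = (4/(7*pi)) - (-3/(7*pi)) = 1/pi.
Hence b_7 = 2·(1/pi) = 2/pi.

2/pi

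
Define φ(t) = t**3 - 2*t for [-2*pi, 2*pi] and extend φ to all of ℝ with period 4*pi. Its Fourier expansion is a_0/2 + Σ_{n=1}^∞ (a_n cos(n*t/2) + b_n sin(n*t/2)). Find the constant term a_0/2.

a_0 = (1/(2*pi)) ∫_{-2*pi}^{2*pi} φ(t) dt = (1/(2*pi)) · (0) = 0.
So the constant term a_0/2 = 0.

0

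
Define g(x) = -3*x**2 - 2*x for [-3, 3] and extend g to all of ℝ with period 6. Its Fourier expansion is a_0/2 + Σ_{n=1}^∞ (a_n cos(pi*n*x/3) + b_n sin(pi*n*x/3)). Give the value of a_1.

a_1 = 1/3 ∫_{-3}^{3} g(x) cos(pi*x/3) dx.
Integrating by parts twice (tabular method), an antiderivative of (-3*x**2 - 2*x) cos(pi*x/3) is -9*x**2*sin(pi*x/3)/pi - 6*x*sin(pi*x/3)/pi - 54*x*cos(pi*x/3)/pi**2 + 162*sin(pi*x/3)/pi**3 - 18*cos(pi*x/3)/pi**2; evaluating from -3 to 3: ∫_{-3}^{3} (-3*x**2 - 2*x) cos(pi*x/3) dx = (180/pi**2) - (-144/pi**2) = 324/pi**2.
Hence a_1 = (1/3)·(324/pi**2) = 108/pi**2.

108/pi**2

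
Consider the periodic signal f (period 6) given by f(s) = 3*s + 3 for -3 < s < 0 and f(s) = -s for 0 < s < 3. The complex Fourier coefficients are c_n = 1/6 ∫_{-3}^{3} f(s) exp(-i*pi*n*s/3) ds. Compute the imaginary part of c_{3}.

Since f is real-valued, Im(c_{3}) = -1/6 ∫_{-3}^{3} f(s) sin(pi*s) ds = -b_{3}/2.
Split the integral at the breakpoints.
Integrating by parts (boundary term plus one more integral), an antiderivative of (3*s + 3) sin(pi*s) is -3*s*cos(pi*s)/pi + 3*sin(pi*s)/pi**2 - 3*cos(pi*s)/pi; evaluating from -3 to 0: ∫_{-3}^{0} (3*s + 3) sin(pi*s) ds = (-3/pi) - (-6/pi) = 3/pi.
Integrating by parts (boundary term plus one more integral), an antiderivative of (-s) sin(pi*s) is s*cos(pi*s)/pi - sin(pi*s)/pi**2; evaluating from 0 to 3: ∫_{0}^{3} (-s) sin(pi*s) ds = (-3/pi) - (0) = -3/pi.
So ∫_{-3}^{3} f(s) sin(pi*s) ds = 0.
Hence Im(c_{3}) = (-1/6)·(0) = 0.

0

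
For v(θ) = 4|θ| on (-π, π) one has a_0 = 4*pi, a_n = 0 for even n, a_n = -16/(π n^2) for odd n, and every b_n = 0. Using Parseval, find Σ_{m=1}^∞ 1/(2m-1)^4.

pi**4/96

Parseval: a_0^2/2 + Σ a_n^2 = (1/π) ∫_{-π}^{π} v(θ)^2 dθ = 32*pi**2/3.
Subtract a_0^2/2 = 8*pi**2: Σ a_n^2 = 8*pi**2/3.
Only odd n contribute, with a_n^2 = 256/(π^2 n^4), so Σ_{m≥1} 1/(2m-1)^4 = π^2·(8*pi**2/3)/256 = pi**4/96.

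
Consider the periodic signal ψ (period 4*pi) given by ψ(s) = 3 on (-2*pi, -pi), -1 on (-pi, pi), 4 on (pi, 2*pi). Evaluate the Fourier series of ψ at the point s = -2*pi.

7/2

At s = -2*pi the one-sided limits are ψ(-2*pi^-) = 4 and ψ(-2*pi^+) = 3.
By Dirichlet's theorem the series converges to their average, [(4) + (3)]/2 = 7/2.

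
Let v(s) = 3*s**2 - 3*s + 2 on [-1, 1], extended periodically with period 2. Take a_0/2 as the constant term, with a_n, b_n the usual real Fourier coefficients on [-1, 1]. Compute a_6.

a_6 = ∫_{-1}^{1} v(s) cos(6*pi*s) ds.
Integrating by parts twice (tabular method), an antiderivative of (3*s**2 - 3*s + 2) cos(6*pi*s) is s**2*sin(6*pi*s)/(2*pi) - s*sin(6*pi*s)/(2*pi) + s*cos(6*pi*s)/(6*pi**2) - sin(6*pi*s)/(36*pi**3) + sin(6*pi*s)/(3*pi) - cos(6*pi*s)/(12*pi**2); evaluating from -1 to 1: ∫_{-1}^{1} (3*s**2 - 3*s + 2) cos(6*pi*s) ds = (1/(12*pi**2)) - (-1/(4*pi**2)) = 1/(3*pi**2).
Hence a_6 = 1/(3*pi**2).

1/(3*pi**2)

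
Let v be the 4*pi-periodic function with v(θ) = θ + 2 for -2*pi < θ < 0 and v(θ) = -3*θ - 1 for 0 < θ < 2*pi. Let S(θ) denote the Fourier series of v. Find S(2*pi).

1/2 - 4*pi

At θ = 2*pi the one-sided limits are v(2*pi^-) = -6*pi - 1 and v(2*pi^+) = 2 - 2*pi.
By Dirichlet's theorem the series converges to their average, [(-6*pi - 1) + (2 - 2*pi)]/2 = 1/2 - 4*pi.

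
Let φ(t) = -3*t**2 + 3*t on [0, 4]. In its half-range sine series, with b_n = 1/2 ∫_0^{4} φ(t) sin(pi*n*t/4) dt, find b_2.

b_2 = 1/2 ∫_0^{4} (-3*t**2 + 3*t) sin(pi*t/2) dt.
Integrating by parts twice (tabular method), an antiderivative of (-3*t**2 + 3*t) sin(pi*t/2) is 6*t**2*cos(pi*t/2)/pi - 24*t*sin(pi*t/2)/pi**2 - 6*t*cos(pi*t/2)/pi + 12*sin(pi*t/2)/pi**2 - 48*cos(pi*t/2)/pi**3; evaluating from 0 to 4: ∫_{0}^{4} (-3*t**2 + 3*t) sin(pi*t/2) dt = (-48/pi**3 + 72/pi) - (-48/pi**3) = 72/pi.
Hence b_2 = (1/2)·(72/pi) = 36/pi.

36/pi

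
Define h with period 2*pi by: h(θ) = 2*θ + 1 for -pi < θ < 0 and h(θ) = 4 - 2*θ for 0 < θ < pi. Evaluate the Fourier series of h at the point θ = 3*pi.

θ = 3*pi differs from θ = -pi by 2 full period(s), and the series is 2*pi-periodic.
At θ = -pi the one-sided limits are h(-pi^-) = 4 - 2*pi and h(-pi^+) = 1 - 2*pi.
By Dirichlet's theorem the series converges to their average, [(4 - 2*pi) + (1 - 2*pi)]/2 = 5/2 - 2*pi.

5/2 - 2*pi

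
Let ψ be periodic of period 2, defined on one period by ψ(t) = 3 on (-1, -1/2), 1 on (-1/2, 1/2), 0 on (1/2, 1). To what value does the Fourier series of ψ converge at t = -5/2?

t = -5/2 differs from t = -1/2 by -1 full period(s), and the series is 2-periodic.
At t = -1/2 the one-sided limits are ψ(-1/2^-) = 3 and ψ(-1/2^+) = 1.
By Dirichlet's theorem the series converges to their average, [(3) + (1)]/2 = 2.

2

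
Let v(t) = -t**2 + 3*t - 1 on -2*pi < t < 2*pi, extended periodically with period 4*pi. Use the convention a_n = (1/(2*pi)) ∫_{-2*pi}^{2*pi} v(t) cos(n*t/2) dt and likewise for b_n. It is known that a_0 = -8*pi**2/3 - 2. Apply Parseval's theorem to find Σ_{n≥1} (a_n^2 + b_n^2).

Parseval: a_0^2/2 + Σ_{n≥1} (a_n^2+b_n^2) = (1/(2*pi)) ∫_{-2*pi}^{2*pi} v(t)^2 dt = 2 + 88*pi**2/3 + 32*pi**4/5.
Subtract a_0^2/2 = 2*(3 + 4*pi**2)**2/9: Σ (a_n^2+b_n^2) = pi**2*(24 + 128*pi**2/45).

pi**2*(24 + 128*pi**2/45)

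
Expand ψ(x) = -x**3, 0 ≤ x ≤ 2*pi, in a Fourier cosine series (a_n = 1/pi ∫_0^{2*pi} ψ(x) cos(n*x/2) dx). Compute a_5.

48*(-4 + 25*pi**2)/(625*pi)

a_5 = 1/pi ∫_0^{2*pi} (-x**3) cos(5*x/2) dx.
Integrating by parts three times (tabular method), an antiderivative of (-x**3) cos(5*x/2) is -2*x**3*sin(5*x/2)/5 - 12*x**2*cos(5*x/2)/25 + 48*x*sin(5*x/2)/125 + 96*cos(5*x/2)/625; evaluating from 0 to 2*pi: ∫_{0}^{2*pi} (-x**3) cos(5*x/2) dx = (-96/625 + 48*pi**2/25) - (96/625) = -192/625 + 48*pi**2/25.
Hence a_5 = (1/pi)·(-192/625 + 48*pi**2/25) = 48*(-4 + 25*pi**2)/(625*pi).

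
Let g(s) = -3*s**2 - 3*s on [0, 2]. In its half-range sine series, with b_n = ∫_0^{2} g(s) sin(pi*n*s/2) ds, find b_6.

b_6 = ∫_0^{2} (-3*s**2 - 3*s) sin(3*pi*s) ds.
Integrating by parts twice (tabular method), an antiderivative of (-3*s**2 - 3*s) sin(3*pi*s) is s**2*cos(3*pi*s)/pi - 2*s*sin(3*pi*s)/(3*pi**2) + s*cos(3*pi*s)/pi - sin(3*pi*s)/(3*pi**2) - 2*cos(3*pi*s)/(9*pi**3); evaluating from 0 to 2: ∫_{0}^{2} (-3*s**2 - 3*s) sin(3*pi*s) ds = (-2/(9*pi**3) + 6/pi) - (-2/(9*pi**3)) = 6/pi.
Hence b_6 = 6/pi.

6/pi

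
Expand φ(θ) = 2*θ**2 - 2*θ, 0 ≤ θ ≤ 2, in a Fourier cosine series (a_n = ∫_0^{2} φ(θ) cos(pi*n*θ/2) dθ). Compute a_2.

8/pi**2

a_2 = ∫_0^{2} (2*θ**2 - 2*θ) cos(pi*θ) dθ.
Integrating by parts twice (tabular method), an antiderivative of (2*θ**2 - 2*θ) cos(pi*θ) is 2*θ**2*sin(pi*θ)/pi - 2*θ*sin(pi*θ)/pi + 4*θ*cos(pi*θ)/pi**2 - 4*sin(pi*θ)/pi**3 - 2*cos(pi*θ)/pi**2; evaluating from 0 to 2: ∫_{0}^{2} (2*θ**2 - 2*θ) cos(pi*θ) dθ = (6/pi**2) - (-2/pi**2) = 8/pi**2.
Hence a_2 = 8/pi**2.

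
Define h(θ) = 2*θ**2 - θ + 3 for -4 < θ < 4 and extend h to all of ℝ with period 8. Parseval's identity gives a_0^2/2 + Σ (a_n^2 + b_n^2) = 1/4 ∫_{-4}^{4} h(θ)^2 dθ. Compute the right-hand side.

1/4 ∫_{-4}^{4} h(θ)^2 dθ = 1/4 · (33976/15) = 8494/15.

8494/15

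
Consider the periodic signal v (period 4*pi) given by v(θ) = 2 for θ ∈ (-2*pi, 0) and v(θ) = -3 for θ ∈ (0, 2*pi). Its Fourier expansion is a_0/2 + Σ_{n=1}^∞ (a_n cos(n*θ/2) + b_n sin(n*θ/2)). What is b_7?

b_7 = (1/(2*pi)) ∫_{-2*pi}^{2*pi} v(θ) sin(7*θ/2) dθ.
Split the integral at the breakpoints.
Directly, an antiderivative of (2) sin(7*θ/2) is -4*cos(7*θ/2)/7; evaluating from -2*pi to 0: ∫_{-2*pi}^{0} (2) sin(7*θ/2) dθ = (-4/7) - (4/7) = -8/7.
Directly, an antiderivative of (-3) sin(7*θ/2) is 6*cos(7*θ/2)/7; evaluating from 0 to 2*pi: ∫_{0}^{2*pi} (-3) sin(7*θ/2) dθ = (-6/7) - (6/7) = -12/7.
Summing the pieces and multiplying by (1/(2*pi)) gives b_7 = -10/(7*pi).

-10/(7*pi)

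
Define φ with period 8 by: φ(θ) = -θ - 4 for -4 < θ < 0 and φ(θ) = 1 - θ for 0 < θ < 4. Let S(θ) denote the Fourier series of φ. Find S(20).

-3/2

θ = 20 differs from θ = 4 by 2 full period(s), and the series is 8-periodic.
At θ = 4 the one-sided limits are φ(4^-) = -3 and φ(4^+) = 0.
By Dirichlet's theorem the series converges to their average, [(-3) + (0)]/2 = -3/2.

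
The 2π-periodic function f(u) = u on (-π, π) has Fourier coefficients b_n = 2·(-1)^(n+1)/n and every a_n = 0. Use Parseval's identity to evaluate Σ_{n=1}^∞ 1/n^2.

Parseval: Σ b_n^2 = (1/π) ∫_{-π}^{π} f(u)^2 du = 2*pi**2/3.
Σ b_n^2 = Σ 4/n^2, so Σ 1/n^2 = (2*pi**2/3)/4 = pi**2/6.

pi**2/6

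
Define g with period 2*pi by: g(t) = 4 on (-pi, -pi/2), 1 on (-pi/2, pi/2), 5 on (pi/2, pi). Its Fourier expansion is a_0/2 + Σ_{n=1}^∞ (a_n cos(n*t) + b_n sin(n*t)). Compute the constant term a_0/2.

11/4

a_0 = 1/pi ∫_{-pi}^{pi} g(t) dt = 1/pi · (11*pi/2) = 11/2.
So the constant term a_0/2 = 11/4.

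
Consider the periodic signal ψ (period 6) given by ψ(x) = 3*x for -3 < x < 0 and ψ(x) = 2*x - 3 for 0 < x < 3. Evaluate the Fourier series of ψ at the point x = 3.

x = 3 differs from x = -3 by 1 full period(s), and the series is 6-periodic.
At x = -3 the one-sided limits are ψ(-3^-) = 3 and ψ(-3^+) = -9.
By Dirichlet's theorem the series converges to their average, [(3) + (-9)]/2 = -3.

-3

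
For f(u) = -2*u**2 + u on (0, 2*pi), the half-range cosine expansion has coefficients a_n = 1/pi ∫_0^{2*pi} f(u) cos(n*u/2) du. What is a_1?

32 - 8/pi

a_1 = 1/pi ∫_0^{2*pi} (-2*u**2 + u) cos(u/2) du.
Integrating by parts twice (tabular method), an antiderivative of (-2*u**2 + u) cos(u/2) is -4*u**2*sin(u/2) + 2*u*sin(u/2) - 16*u*cos(u/2) + 32*sin(u/2) + 4*cos(u/2); evaluating from 0 to 2*pi: ∫_{0}^{2*pi} (-2*u**2 + u) cos(u/2) du = (-4 + 32*pi) - (4) = -8 + 32*pi.
Hence a_1 = (1/pi)·(-8 + 32*pi) = 32 - 8/pi.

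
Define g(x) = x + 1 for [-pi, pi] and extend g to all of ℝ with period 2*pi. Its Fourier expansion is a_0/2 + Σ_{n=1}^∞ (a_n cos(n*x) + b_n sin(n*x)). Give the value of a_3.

a_3 = 1/pi ∫_{-pi}^{pi} g(x) cos(3*x) dx.
Integrating by parts (boundary term plus one more integral), an antiderivative of (x + 1) cos(3*x) is x*sin(3*x)/3 + sin(3*x)/3 + cos(3*x)/9; evaluating from -pi to pi: ∫_{-pi}^{pi} (x + 1) cos(3*x) dx = (-1/9) - (-1/9) = 0.
Hence a_3 = (1/pi)·(0) = 0.

0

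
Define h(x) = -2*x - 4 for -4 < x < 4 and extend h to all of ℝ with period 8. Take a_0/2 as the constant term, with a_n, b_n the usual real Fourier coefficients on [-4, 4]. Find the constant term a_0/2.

-4

a_0 = 1/4 ∫_{-4}^{4} h(x) dx = 1/4 · (-32) = -8.
So the constant term a_0/2 = -4.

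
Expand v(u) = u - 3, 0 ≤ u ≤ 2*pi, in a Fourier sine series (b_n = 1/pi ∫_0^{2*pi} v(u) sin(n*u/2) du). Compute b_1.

4 - 12/pi

b_1 = 1/pi ∫_0^{2*pi} (u - 3) sin(u/2) du.
Integrating by parts (boundary term plus one more integral), an antiderivative of (u - 3) sin(u/2) is -2*u*cos(u/2) + 4*sin(u/2) + 6*cos(u/2); evaluating from 0 to 2*pi: ∫_{0}^{2*pi} (u - 3) sin(u/2) du = (-6 + 4*pi) - (6) = -12 + 4*pi.
Hence b_1 = (1/pi)·(-12 + 4*pi) = 4 - 12/pi.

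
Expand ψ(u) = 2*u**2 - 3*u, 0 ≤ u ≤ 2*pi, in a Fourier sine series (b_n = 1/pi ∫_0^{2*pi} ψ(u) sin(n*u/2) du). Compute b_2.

6 - 8*pi

b_2 = 1/pi ∫_0^{2*pi} (2*u**2 - 3*u) sin(u) du.
Integrating by parts twice (tabular method), an antiderivative of (2*u**2 - 3*u) sin(u) is -2*u**2*cos(u) + 4*u*sin(u) + 3*u*cos(u) - 3*sin(u) + 4*cos(u); evaluating from 0 to 2*pi: ∫_{0}^{2*pi} (2*u**2 - 3*u) sin(u) du = (-8*pi**2 + 4 + 6*pi) - (4) = 2*pi*(3 - 4*pi).
Hence b_2 = (1/pi)·(2*pi*(3 - 4*pi)) = 6 - 8*pi.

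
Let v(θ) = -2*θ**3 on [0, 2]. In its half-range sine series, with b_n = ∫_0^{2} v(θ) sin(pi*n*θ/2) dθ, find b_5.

b_5 = ∫_0^{2} (-2*θ**3) sin(5*pi*θ/2) dθ.
Integrating by parts three times (tabular method), an antiderivative of (-2*θ**3) sin(5*pi*θ/2) is 4*θ**3*cos(5*pi*θ/2)/(5*pi) - 24*θ**2*sin(5*pi*θ/2)/(25*pi**2) - 96*θ*cos(5*pi*θ/2)/(125*pi**3) + 192*sin(5*pi*θ/2)/(625*pi**4); evaluating from 0 to 2: ∫_{0}^{2} (-2*θ**3) sin(5*pi*θ/2) dθ = (32*(6 - 25*pi**2)/(125*pi**3)) - (0) = 32*(6 - 25*pi**2)/(125*pi**3).
Hence b_5 = 32*(6 - 25*pi**2)/(125*pi**3).

32*(6 - 25*pi**2)/(125*pi**3)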